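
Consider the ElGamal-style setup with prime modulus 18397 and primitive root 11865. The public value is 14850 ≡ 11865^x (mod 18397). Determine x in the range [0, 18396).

Baby-step giant-step with m = ceil(sqrt(18396)) = 136.
Baby table (11865^j mod 18397 for j=0..135):
  0:1  1:11865  2:4381  3:9040  4:5090  5:13896  6:2126  7:2703
  8:5124  9:12572  10:3904  11:15711  12:12611  13:6714  14:2600  15:15628
  16:2857  17:11031  18:6557  19:16289  20:8500  21:146  22:2972  23:14128
  24:13653  25:7260  26:5146  27:16044  28:8301  29:12224  30:14209  31:18074
  32:12578  33:1506  34:5203  35:11660  36:460  37:12388  38:9987  39:678
  40:4981  41:8401  42:2919  43:10781  44:2224  45:6462  46:11331  47:15436
  48:6005  49:16141  50:195  51:14050  52:8033  53:15085  54:17509  55:5361
  56:9836  57:11969  58:5742  59:4739  60:7003  61:9743  62:12344  63:3043
  64:10281  65:11955  66:5205  67:16993  68:9222  69:12071  70:1770  71:10073
  72:9233  73:13807  74:13167  75:17528  76:10032  77:1090  78:18156  79:10467
  80:11205  81:10603  82:5909  83:17715  84:2750  85:10869  86:16112  87:5653
  88:15780  89:3431  90:14651  91:862  92:17295  93:5037  94:10549  95:9094
  96:1905  97:11309  98:11964  99:1608  100:1231  101:16994  102:2690  103:16452
  104:10810  105:15163  106:4732  107:15933  108:15870  109:4255  110:4207  111:4994
  112:15470  113:4681  114:17919  115:13203  116:3140  117:2175  118:13781  119:17426
  120:14004  121:14153  122:15926  123:6403  124:10382  125:14515  126:6158  127:10183
  128:8196  129:17395  130:14129  131:7121  132:11641  133:14186  134:2737  135:3800
Giant step factor: 11865^(-136) ≡ 6496 (mod 18397).
Scan 14850·6496^i mod 18397 for i = 0, 1, …:
  i=0: 14850   i=1: 10129   i=2: 10312   i=3: 3275
  i=4: 7468   i=5: 17636   i=6: 5337   i=7: 9204
  i=8: 17331   i=9: 10933     …   i=27: 13022
  i=28: 1506
Match at i=28, j=33: x = 28·136 + 33 = 3841.

3841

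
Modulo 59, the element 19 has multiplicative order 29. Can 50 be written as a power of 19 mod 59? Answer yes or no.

50 ∈ ⟨19⟩ iff 50^29 ≡ 1 (mod 59), since |⟨19⟩| = 29.
50^29 mod 59 = 58.
Since 58 ≠ 1, 50 does not lie in the subgroup.

no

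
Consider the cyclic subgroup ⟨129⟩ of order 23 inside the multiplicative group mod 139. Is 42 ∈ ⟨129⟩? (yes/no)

⟨129⟩ has order 23; its elements mod 139 are {1, 6, 34, 36, 44, 45, 52, 55, 57, 63, 64, 65, 77, 79, 80, 91, 100, 106, 112, 116, 125, 129, 131}.
42 is not in this set.

no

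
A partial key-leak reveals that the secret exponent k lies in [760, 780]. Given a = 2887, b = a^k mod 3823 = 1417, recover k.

767

Compute 2887^760 mod 3823 = 889, then multiply by 2887 repeatedly:
  2887^760=889  2887^761=1310  2887^762=1023  2887^763=2045  2887^764=1203
  2887^765=1777  2887^766=3556  2887^767=1417
Found 1417 at exponent 767.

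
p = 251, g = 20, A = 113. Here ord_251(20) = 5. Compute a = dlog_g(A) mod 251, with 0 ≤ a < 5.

4

Successive powers of 20 modulo 251:
  20^0=1  20^1=20  20^2=149  20^3=219  20^4=113
So 20^4 ≡ 113 (mod 251), giving a = 4.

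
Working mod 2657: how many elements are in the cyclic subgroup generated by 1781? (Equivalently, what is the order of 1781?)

1328

The order of 1781 must divide p − 1 = 2656 = 2^5 · 83.
Divisors: 1, 2, 4, 8, 16, 32, 83, 166, 332, 664, 1328, 2656.
Check each in increasing order: 1781^1 ≡ 1781;  1781^2 ≡ 2160;  1781^4 ≡ 2565;  1781^8 ≡ 493;  1781^16 ≡ 1262;  1781^32 ≡ 1101;  1781^83 ≡ 169;  1781^166 ≡ 1991;  1781^332 ≡ 2494;  1781^664 ≡ 2656;  1781^1328 ≡ 1.
Smallest exponent giving 1 is 1328.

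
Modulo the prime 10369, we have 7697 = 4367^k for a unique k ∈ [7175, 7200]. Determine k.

7189

Compute 4367^7175 mod 10369 = 5782, then multiply by 4367 repeatedly:
  4367^7175=5782  4367^7176=1479  4367^7177=9275  4367^7178=2611  4367^7179=6706
  4367^7180=3046  4367^7181=8824  4367^7182=3204  4367^7183=4087  4367^7184=2880
  4367^7185=9732  4367^7186=7482  4367^7187=1175  4367^7188=8939  4367^7189=7697
Found 7697 at exponent 7189.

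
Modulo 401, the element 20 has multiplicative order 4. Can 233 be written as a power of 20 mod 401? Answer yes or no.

⟨20⟩ has order 4; its elements mod 401 are {1, 20, 381, 400}.
233 is not in this set.

no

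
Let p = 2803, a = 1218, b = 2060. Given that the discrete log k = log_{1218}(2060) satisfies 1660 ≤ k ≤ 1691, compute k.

Compute 1218^1660 mod 2803 = 1710, then multiply by 1218 repeatedly:
  1218^1660=1710  1218^1661=151  1218^1662=1723  1218^1663=1970  1218^1664=92
  1218^1665=2739  1218^1666=532  1218^1667=483  1218^1668=2467  1218^1669=2793
  1218^1670=1835  1218^1671=1039  1218^1672=1349  1218^1673=524  1218^1674=1951
  1218^1675=2177  1218^1676=2751  1218^1677=1133  1218^1678=918  1218^1679=2530
  1218^1680=1043  1218^1681=615  1218^1682=669  1218^1683=1972  1218^1684=2528
  1218^1685=1410  1218^1686=1944  1218^1687=2060
Found 2060 at exponent 1687.

1687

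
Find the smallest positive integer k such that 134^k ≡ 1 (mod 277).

276

The order of 134 must divide p − 1 = 276 = 2^2 · 3 · 23.
Divisors: 1, 2, 3, 4, 6, 12, 23, 46, 69, 92, 138, 276.
Check each in increasing order: 134^1 ≡ 134;  134^2 ≡ 228;  134^3 ≡ 82;  134^4 ≡ 185;  134^6 ≡ 76;  134^12 ≡ 236;  134^23 ≡ 242;  134^46 ≡ 117;  134^69 ≡ 60;  134^92 ≡ 116;  134^138 ≡ 276;  134^276 ≡ 1.
Smallest exponent giving 1 is 276.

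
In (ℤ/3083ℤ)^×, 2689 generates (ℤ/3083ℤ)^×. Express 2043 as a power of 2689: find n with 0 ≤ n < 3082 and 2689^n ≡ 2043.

1841

Baby-step giant-step with m = ceil(sqrt(3082)) = 56.
Baby table (2689^j mod 3083 for j=0..55):
  0:1  1:2689  2:1086  3:653  4:1690  5:68  6:955  7:2939
  8:1242  9:849  10:1541  11:197  12:2540  13:1215  14:2238  15:3049
  16:1064  17:72  18:2462  19:1117  20:771  21:1443  22:1813  23:934
  24:1964  25:17  26:2551  27:3047  28:1852  29:983  30:1156  31:820
  32:635  33:2616  34:2101  35:1533  36:266  37:18  38:2157  39:1050
  40:2505  41:2673  42:1224  43:1775  44:491  45:775  46:2950  47:3074
  48:463  49:2558  50:289  51:205  52:2471  53:654  54:1296  55:1154
Giant step factor: 2689^(-56) ≡ 255 (mod 3083).
Scan 2043·255^i mod 3083 for i = 0, 1, …:
  i=0: 2043   i=1: 3021   i=2: 2688   i=3: 1014
  i=4: 2681   i=5: 2312   i=6: 707   i=7: 1471
  i=8: 2062   i=9: 1700     …   i=31: 542
  i=32: 2558
Match at i=32, j=49: n = 32·56 + 49 = 1841.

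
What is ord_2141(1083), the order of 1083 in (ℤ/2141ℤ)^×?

The order of 1083 must divide p − 1 = 2140 = 2^2 · 5 · 107.
Divisors: 1, 2, 4, 5, 10, 20, 107, 214, 428, 535, 1070, 2140.
Check each in increasing order: 1083^1 ≡ 1083;  1083^2 ≡ 1762;  1083^4 ≡ 194;  1083^5 ≡ 284;  1083^10 ≡ 1439;  1083^20 ≡ 374;  1083^107 ≡ 1100;  1083^214 ≡ 335;  1083^428 ≡ 893;  1083^535 ≡ 1722;  1083^1070 ≡ 2140;  1083^2140 ≡ 1.
Smallest exponent giving 1 is 2140.

2140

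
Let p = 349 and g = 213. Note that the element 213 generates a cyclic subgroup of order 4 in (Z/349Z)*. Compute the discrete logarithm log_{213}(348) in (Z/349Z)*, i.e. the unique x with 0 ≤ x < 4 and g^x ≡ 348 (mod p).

2

Successive powers of 213 modulo 349:
  213^0=1  213^1=213  213^2=348
So 213^2 ≡ 348 (mod 349), giving x = 2.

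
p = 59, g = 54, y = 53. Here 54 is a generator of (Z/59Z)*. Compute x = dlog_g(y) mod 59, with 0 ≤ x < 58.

52

Baby-step giant-step with m = ceil(sqrt(58)) = 8.
Baby table (54^j mod 59 for j=0..7):
  0:1  1:54  2:25  3:52  4:35  5:2  6:49  7:50
Giant step factor: 54^(-8) ≡ 21 (mod 59).
Scan 53·21^i mod 59 for i = 0, 1, …:
  i=0: 53   i=1: 51   i=2: 9   i=3: 12
  i=4: 16   i=5: 41   i=6: 35
Match at i=6, j=4: x = 6·8 + 4 = 52.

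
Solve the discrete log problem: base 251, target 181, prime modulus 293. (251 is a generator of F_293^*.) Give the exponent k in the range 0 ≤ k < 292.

243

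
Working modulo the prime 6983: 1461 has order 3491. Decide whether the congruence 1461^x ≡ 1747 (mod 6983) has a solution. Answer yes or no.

1747 ∈ ⟨1461⟩ iff 1747^3491 ≡ 1 (mod 6983), since |⟨1461⟩| = 3491.
1747^3491 mod 6983 = 6982.
Since 6982 ≠ 1, 1747 does not lie in the subgroup.

no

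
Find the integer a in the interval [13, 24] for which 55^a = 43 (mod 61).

19

Compute 55^13 mod 61 = 2, then multiply by 55 repeatedly:
  55^13=2  55^14=49  55^15=11  55^16=56  55^17=30
  55^18=3  55^19=43
Found 43 at exponent 19.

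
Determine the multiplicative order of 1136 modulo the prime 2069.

The order of 1136 must divide p − 1 = 2068 = 2^2 · 11 · 47.
Divisors: 1, 2, 4, 11, 22, 44, 47, 94, 188, 517, 1034, 2068.
Check each in increasing order: 1136^1 ≡ 1136;  1136^2 ≡ 1509;  1136^4 ≡ 1181;  1136^11 ≡ 1214;  1136^22 ≡ 668;  1136^44 ≡ 1389;  1136^47 ≡ 211;  1136^94 ≡ 1072;  1136^188 ≡ 889;  1136^517 ≡ 1.
Smallest exponent giving 1 is 517.

517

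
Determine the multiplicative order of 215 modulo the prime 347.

The order of 215 must divide p − 1 = 346 = 2 · 173.
Divisors: 1, 2, 173, 346.
Check each in increasing order: 215^1 ≡ 215;  215^2 ≡ 74;  215^173 ≡ 346;  215^346 ≡ 1.
Smallest exponent giving 1 is 346.

346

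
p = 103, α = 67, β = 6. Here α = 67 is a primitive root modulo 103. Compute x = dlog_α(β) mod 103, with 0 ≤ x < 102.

77

Baby-step giant-step with m = ceil(sqrt(102)) = 11.
Baby table (67^j mod 103 for j=0..10):
  0:1  1:67  2:60  3:3  4:98  5:77  6:9  7:88
  8:25  9:27  10:58
Giant step factor: 67^(-11) ≡ 11 (mod 103).
Scan 6·11^i mod 103 for i = 0, 1, …:
  i=0: 6   i=1: 66   i=2: 5   i=3: 55
  i=4: 90   i=5: 63   i=6: 75   i=7: 1
Match at i=7, j=0: x = 7·11 + 0 = 77.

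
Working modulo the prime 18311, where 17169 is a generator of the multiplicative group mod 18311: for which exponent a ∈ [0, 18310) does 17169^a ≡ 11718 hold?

Baby-step giant-step with m = ceil(sqrt(18310)) = 136.
Baby table (17169^j mod 18311 for j=0..135):
  0:1  1:17169  2:4083  3:6519  4:7879  5:11194  6:15841  7:846
  8:4351  9:11750  10:3463  11:430  12:3337  13:16145  14:1587  15:435
  16:15938  17:18249  18:15871  19:3208  20:16975  21:5899  22:1790  23:6652
  24:2481  25:4903  26:3940  27:5026  28:9962  29:12838  30:6115  31:11472
  32:9652  33:638  34:3844  35:4792  36:2525  37:9588  38:482  39:17197
  40:8729  41:10977  42:7301  43:12074  44:17986  45:4930  46:9728  47:5401
  48:2865  49:5839  50:15377  51:18026  52:14183  53:8249  54:9807  55:6738
  56:14135  57:8132  58:15244  59:5113  60:2163  61:1839  62:5627  63:1127
  64:13047  65:5480  66:4202  67:17109  68:17670  69:17893  70:1270  71:14540
  72:3397  73:2558  74:8524  75:7044  76:12592  77:12382  78:14159  79:17346
  80:3370  81:15081  82:8149  83:14141  84:1280  85:3120  86:7605  87:12815
  88:14070  89:9118  90:6203  91:2531  92:2736  93:6669  94:1378  95:1070
  96:4897  97:10792  98:17150  99:7470  100:2186  101:12195  102:7981  103:4576
  104:11154  105:6588  106:2325  107:18256  108:7877  109:13478  110:7675  111:6119
  112:6904  113:7673  114:8403  115:17049  116:12946  117:10956  118:12972  119:17886
  120:9264  121:4270  122:12697  123:2338  124:3410  125:6023  126:6670  127:236
  128:5153  129:11416  130:360  131:10033  132:5000  133:3032  134:16546  135:1420
Giant step factor: 17169^(-136) ≡ 41 (mod 18311).
Scan 11718·41^i mod 18311 for i = 0, 1, …:
  i=0: 11718   i=1: 4352   i=2: 13633   i=3: 9623
  i=4: 10012   i=5: 7650   i=6: 2363   i=7: 5328
  i=8: 17027   i=9: 2289     …   i=119: 9887
  i=120: 2525
Match at i=120, j=36: a = 120·136 + 36 = 16356.

16356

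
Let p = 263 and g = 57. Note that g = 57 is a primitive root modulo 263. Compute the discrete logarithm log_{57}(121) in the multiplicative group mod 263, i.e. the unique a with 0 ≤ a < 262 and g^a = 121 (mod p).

74

Baby-step giant-step with m = ceil(sqrt(262)) = 17.
Baby table (57^j mod 263 for j=0..16):
  0:1  1:57  2:93  3:41  4:233  5:131  6:103  7:85
  8:111  9:15  10:66  11:80  12:89  13:76  14:124  15:230
  16:223
Giant step factor: 57^(-17) ≡ 130 (mod 263).
Scan 121·130^i mod 263 for i = 0, 1, …:
  i=0: 121   i=1: 213   i=2: 75   i=3: 19
  i=4: 103
Match at i=4, j=6: a = 4·17 + 6 = 74.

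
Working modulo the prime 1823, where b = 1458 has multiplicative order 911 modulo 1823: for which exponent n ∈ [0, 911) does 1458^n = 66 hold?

Baby-step giant-step with m = ceil(sqrt(911)) = 31.
Baby table (1458^j mod 1823 for j=0..30):
  0:1  1:1458  2:146  3:1400  4:1263  5:224  6:275  7:1713
  8:44  9:347  10:955  11:1441  12:882  13:741  14:1162  15:629
  16:113  17:684  18:91  19:1422  20:525  21:1613  22:84  23:331
  24:1326  25:928  26:358  27:586  28:1224  29:1698  30:50
Giant step factor: 1458^(-31) ≡ 638 (mod 1823).
Scan 66·638^i mod 1823 for i = 0, 1, …:
  i=0: 66   i=1: 179   i=2: 1176   i=3: 1035
  i=4: 404   i=5: 709   i=6: 238   i=7: 535
  i=8: 429   i=9: 252   i=10: 352   i=11: 347
Match at i=11, j=9: n = 11·31 + 9 = 350.

350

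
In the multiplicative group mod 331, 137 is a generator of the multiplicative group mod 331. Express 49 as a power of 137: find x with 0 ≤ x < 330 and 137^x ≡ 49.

288

Baby-step giant-step with m = ceil(sqrt(330)) = 19.
Baby table (137^j mod 331 for j=0..18):
  0:1  1:137  2:233  3:145  4:5  5:23  6:172  7:63
  8:25  9:115  10:198  11:315  12:125  13:244  14:328  15:251
  16:294  17:227  18:316
Giant step factor: 137^(-19) ≡ 307 (mod 331).
Scan 49·307^i mod 331 for i = 0, 1, …:
  i=0: 49   i=1: 148   i=2: 89   i=3: 181
  i=4: 290   i=5: 322   i=6: 216   i=7: 112
  i=8: 291   i=9: 298     …   i=14: 256
  i=15: 145
Match at i=15, j=3: x = 15·19 + 3 = 288.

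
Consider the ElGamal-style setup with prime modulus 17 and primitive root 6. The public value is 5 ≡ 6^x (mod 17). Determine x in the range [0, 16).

11

Successive powers of 6 modulo 17:
  6^0=1  6^1=6  6^2=2  6^3=12  6^4=4  6^5=7
  6^6=8  6^7=14  6^8=16  6^9=11  6^10=15  6^11=5
So 6^11 ≡ 5 (mod 17), giving x = 11.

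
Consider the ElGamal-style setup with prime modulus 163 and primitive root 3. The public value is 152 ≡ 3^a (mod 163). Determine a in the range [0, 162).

Baby-step giant-step with m = ceil(sqrt(162)) = 13.
Baby table (3^j mod 163 for j=0..12):
  0:1  1:3  2:9  3:27  4:81  5:80  6:77  7:68
  8:41  9:123  10:43  11:129  12:61
Giant step factor: 3^(-13) ≡ 106 (mod 163).
Scan 152·106^i mod 163 for i = 0, 1, …:
  i=0: 152   i=1: 138   i=2: 121   i=3: 112
  i=4: 136   i=5: 72   i=6: 134   i=7: 23
  i=8: 156   i=9: 73   i=10: 77
Match at i=10, j=6: a = 10·13 + 6 = 136.

136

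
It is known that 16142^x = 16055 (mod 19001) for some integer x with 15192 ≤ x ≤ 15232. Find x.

15220

Compute 16142^15192 mod 19001 = 18806, then multiply by 16142 repeatedly:
  16142^15192=18806  16142^15193=6476  16142^15194=11091  16142^15195=3500  16142^15196=7027
  16142^15197=12865  16142^15198=4901  16142^15199=10779  16142^15200=2461  16142^15201=13372
  16142^15202=18465  16142^15203=12344  16142^15204=12362  16142^15205=17903  16142^15206=4017
  16142^15207=11002  16142^15208=10938  16142^15209=3904  16142^15210=11052  16142^15211=995
  16142^15212=5445  16142^15213=13565  16142^15214=17707  16142^15215=13352  16142^15216=18642
  16142^15217=327  16142^15218=15157  16142^15219=7418  16142^15220=16055
Found 16055 at exponent 15220.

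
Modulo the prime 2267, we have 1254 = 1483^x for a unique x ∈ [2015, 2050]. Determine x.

2023

Compute 1483^2015 mod 2267 = 2098, then multiply by 1483 repeatedly:
  1483^2015=2098  1483^2016=1010  1483^2017=1610  1483^2018=479  1483^2019=786
  1483^2020=400  1483^2021=1513  1483^2022=1716  1483^2023=1254
Found 1254 at exponent 2023.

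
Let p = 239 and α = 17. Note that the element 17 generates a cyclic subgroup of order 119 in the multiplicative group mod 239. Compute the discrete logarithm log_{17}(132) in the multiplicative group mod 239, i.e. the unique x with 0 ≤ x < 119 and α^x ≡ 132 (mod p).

Baby-step giant-step with m = ceil(sqrt(119)) = 11.
Baby table (17^j mod 239 for j=0..10):
  0:1  1:17  2:50  3:133  4:110  5:197  6:3  7:51
  8:150  9:160  10:91
Giant step factor: 17^(-11) ≡ 55 (mod 239).
Scan 132·55^i mod 239 for i = 0, 1, …:
  i=0: 132   i=1: 90   i=2: 170   i=3: 29
  i=4: 161   i=5: 12   i=6: 182   i=7: 211
  i=8: 133
Match at i=8, j=3: x = 8·11 + 3 = 91.

91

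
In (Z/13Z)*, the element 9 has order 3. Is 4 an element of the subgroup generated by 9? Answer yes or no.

⟨9⟩ has order 3; its elements mod 13 are {1, 3, 9}.
4 is not in this set.

no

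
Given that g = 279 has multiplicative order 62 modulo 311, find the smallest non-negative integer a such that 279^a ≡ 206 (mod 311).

Successive powers of 279 modulo 311:
  279^0=1  279^1=279  279^2=91  279^3=198  279^4=195  279^5=291
  279^6=18  279^7=46  279^8=83  279^9=143  279^10=89  279^11=262
  279^12=13  279^13=206
So 279^13 ≡ 206 (mod 311), giving a = 13.

13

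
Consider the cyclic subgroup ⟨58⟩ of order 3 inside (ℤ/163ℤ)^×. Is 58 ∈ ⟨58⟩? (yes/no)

⟨58⟩ has order 3; its elements mod 163 are {1, 58, 104}.
58 is in this set.

yes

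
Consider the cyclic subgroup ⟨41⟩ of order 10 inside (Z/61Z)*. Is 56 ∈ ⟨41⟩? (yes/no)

⟨41⟩ has order 10; its elements mod 61 are {1, 3, 9, 20, 27, 34, 41, 52, 58, 60}.
56 is not in this set.

no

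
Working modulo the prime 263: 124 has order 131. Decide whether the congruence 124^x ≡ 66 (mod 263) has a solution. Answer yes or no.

yes

66 ∈ ⟨124⟩ iff 66^131 ≡ 1 (mod 263), since |⟨124⟩| = 131.
66^131 mod 263 = 1.
Since 1 = 1, 66 lies in the subgroup.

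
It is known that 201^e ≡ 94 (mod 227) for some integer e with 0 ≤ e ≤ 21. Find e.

Compute 201^0 mod 227 = 1, then multiply by 201 repeatedly:
  201^0=1  201^1=201  201^2=222  201^3=130  201^4=25
  201^5=31  201^6=102  201^7=72  201^8=171  201^9=94
Found 94 at exponent 9.

9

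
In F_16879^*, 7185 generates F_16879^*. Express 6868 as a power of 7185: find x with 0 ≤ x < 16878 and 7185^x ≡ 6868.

13379

Baby-step giant-step with m = ceil(sqrt(16878)) = 130.
Baby table (7185^j mod 16879 for j=0..129):
  0:1  1:7185  2:8243  3:14423  4:9074  5:9992  6:6133  7:11415
  8:1714  9:10299  10:779  11:10166  12:7277  13:10982  14:13224  15:2549
  16:850  17:13931  18:1765  19:5396  20:16076  21:3063  22:14318  23:14204
  24:5306  25:10828  26:3869  27:15931  28:7736  29:613  30:15865  31:6138
  32:13582  33:9171  34:14898  35:12391  36:9489  37:4184  38:541  39:4915
  40:3407  41:4745  42:14124  43:4392  44:9669  45:14680  46:15808  47:1689
  48:16343  49:14131  50:4050  51:16733  52:14367  53:11810  54:4117  55:8637
  56:9641  57:16048  58:4431  59:2941  60:15456  61:4419  62:1116  63:935
  64:133  65:10381  66:16063  67:10932  68:8433  69:12374  70:5497  71:15964
  72:8535  73:2568  74:2333  75:1758  76:5738  77:9012  78:3376  79:1437
  80:11776  81:13012  82:15318  83:8750  84:11354  85:2283  86:13846  87:15563
  88:13659  89:5409  90:8207  91:8948  92:16148  93:14013  94:170  95:6162
  96:353  97:4455  98:6591  99:10740  100:12991  101:16344  102:4437  103:12293
  104:14277  105:6562  106:4923  107:10250  108:3173  109:11355  110:9468  111:5210
  112:13107  113:5854  114:15401  115:14340  116:3484  117:983  118:7433  119:949
  120:16328  121:7630  122:15437  123:2936  124:13289  125:13841  126:13396  127:6202
  128:810  129:13474
Giant step factor: 7185^(-130) ≡ 12330 (mod 16879).
Scan 6868·12330^i mod 16879 for i = 0, 1, …:
  i=0: 6868   i=1: 497   i=2: 933   i=3: 9291
  i=4: 257   i=5: 12437   i=6: 2495   i=7: 9812
  i=8: 10167   i=9: 15656     …   i=101: 2586
  i=102: 949
Match at i=102, j=119: x = 102·130 + 119 = 13379.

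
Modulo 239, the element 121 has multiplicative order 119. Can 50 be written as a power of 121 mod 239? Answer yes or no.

yes

50 ∈ ⟨121⟩ iff 50^119 ≡ 1 (mod 239), since |⟨121⟩| = 119.
50^119 mod 239 = 1.
Since 1 = 1, 50 lies in the subgroup.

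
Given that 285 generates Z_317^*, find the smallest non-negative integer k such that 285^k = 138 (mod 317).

Baby-step giant-step with m = ceil(sqrt(316)) = 18.
Baby table (285^j mod 317 for j=0..17):
  0:1  1:285  2:73  3:200  4:257  5:18  6:58  7:46
  8:113  9:188  10:7  11:93  12:194  13:132  14:214  15:126
  16:89  17:5
Giant step factor: 285^(-18) ≡ 105 (mod 317).
Scan 138·105^i mod 317 for i = 0, 1, …:
  i=0: 138   i=1: 225   i=2: 167   i=3: 100
  i=4: 39   i=5: 291   i=6: 123   i=7: 235
  i=8: 266   i=9: 34     …   i=14: 306
  i=15: 113
Match at i=15, j=8: k = 15·18 + 8 = 278.

278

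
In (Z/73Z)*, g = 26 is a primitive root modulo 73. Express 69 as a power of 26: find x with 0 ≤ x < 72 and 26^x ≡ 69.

4

Baby-step giant-step with m = ceil(sqrt(72)) = 9.
Baby table (26^j mod 73 for j=0..8):
  0:1  1:26  2:19  3:56  4:69  5:42  6:70  7:68
  8:16
Giant step factor: 26^(-9) ≡ 63 (mod 73).
Scan 69·63^i mod 73 for i = 0, 1, …:
  i=0: 69
Match at i=0, j=4: x = 0·9 + 4 = 4.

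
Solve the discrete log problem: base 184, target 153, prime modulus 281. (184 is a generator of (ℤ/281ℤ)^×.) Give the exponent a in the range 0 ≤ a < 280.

Baby-step giant-step with m = ceil(sqrt(280)) = 17.
Baby table (184^j mod 281 for j=0..16):
  0:1  1:184  2:136  3:15  4:231  5:73  6:225  7:93
  8:252  9:3  10:271  11:127  12:45  13:131  14:219  15:113
  16:279
Giant step factor: 184^(-17) ≡ 239 (mod 281).
Scan 153·239^i mod 281 for i = 0, 1, …:
  i=0: 153   i=1: 37   i=2: 132   i=3: 76
  i=4: 180   i=5: 27   i=6: 271
Match at i=6, j=10: a = 6·17 + 10 = 112.

112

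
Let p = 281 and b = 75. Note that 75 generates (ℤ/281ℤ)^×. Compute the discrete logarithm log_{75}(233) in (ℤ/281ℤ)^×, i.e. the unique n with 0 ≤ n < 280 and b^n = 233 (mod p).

209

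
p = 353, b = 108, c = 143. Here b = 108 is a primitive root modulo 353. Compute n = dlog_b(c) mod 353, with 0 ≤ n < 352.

Baby-step giant-step with m = ceil(sqrt(352)) = 19.
Baby table (108^j mod 353 for j=0..18):
  0:1  1:108  2:15  3:208  4:225  5:296  6:198  7:204
  8:146  9:236  10:72  11:10  12:21  13:150  14:315  15:132
  16:136  17:215  18:275
Giant step factor: 108^(-19) ≡ 228 (mod 353).
Scan 143·228^i mod 353 for i = 0, 1, …:
  i=0: 143   i=1: 128   i=2: 238   i=3: 255
  i=4: 248   i=5: 64   i=6: 119   i=7: 304
  i=8: 124   i=9: 32   i=10: 236
Match at i=10, j=9: n = 10·19 + 9 = 199.

199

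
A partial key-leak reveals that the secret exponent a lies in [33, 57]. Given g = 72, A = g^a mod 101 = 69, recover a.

55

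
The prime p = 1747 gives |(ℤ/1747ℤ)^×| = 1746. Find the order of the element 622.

873

The order of 622 must divide p − 1 = 1746 = 2 · 3^2 · 97.
Divisors: 1, 2, 3, 6, 9, 18, 97, 194, 291, 582, 873, 1746.
Check each in increasing order: 622^1 ≡ 622;  622^2 ≡ 797;  622^3 ≡ 1333;  622^6 ≡ 190;  622^9 ≡ 1702;  622^18 ≡ 278;  622^97 ≡ 915;  622^194 ≡ 412;  622^291 ≡ 1375;  622^582 ≡ 371;  622^873 ≡ 1.
Smallest exponent giving 1 is 873.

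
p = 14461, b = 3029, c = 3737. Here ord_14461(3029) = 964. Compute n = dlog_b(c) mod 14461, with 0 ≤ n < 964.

Baby-step giant-step with m = ceil(sqrt(964)) = 32.
Baby table (3029^j mod 14461 for j=0..31):
  0:1  1:3029  2:6567  3:7568  4:2787  5:11060  6:9064  7:7878
  8:1812  9:7829  10:12462  11:4188  12:3155  13:12235  14:10733  15:1929
  16:697  17:14368  18:7523  19:11092  20:4765  21:1107  22:12612  23:10247
  24:4857  25:5016  26:9414  27:12375  28:963  29:10266  30:4564  31:14101
Giant step factor: 3029^(-32) ≡ 10765 (mod 14461).
Scan 3737·10765^i mod 14461 for i = 0, 1, …:
  i=0: 3737   i=1: 12764   i=2: 10499   i=3: 9020
  i=4: 9146   i=5: 6202   i=6: 12554   i=7: 5765
  i=8: 8074   i=9: 6000   i=10: 7174   i=11: 6370
  i=12: 13449   i=13: 9414
Match at i=13, j=26: n = 13·32 + 26 = 442.

442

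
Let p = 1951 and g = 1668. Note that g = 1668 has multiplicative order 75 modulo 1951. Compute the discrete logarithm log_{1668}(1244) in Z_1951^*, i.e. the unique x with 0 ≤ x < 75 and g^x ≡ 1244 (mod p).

Baby-step giant-step with m = ceil(sqrt(75)) = 9.
Baby table (1668^j mod 1951 for j=0..8):
  0:1  1:1668  2:98  3:1531  4:1800  5:1762  6:810  7:988
  8:1340
Giant step factor: 1668^(-9) ≡ 954 (mod 1951).
Scan 1244·954^i mod 1951 for i = 0, 1, …:
  i=0: 1244   i=1: 568   i=2: 1445   i=3: 1124
  i=4: 1197   i=5: 603   i=6: 1668
Match at i=6, j=1: x = 6·9 + 1 = 55.

55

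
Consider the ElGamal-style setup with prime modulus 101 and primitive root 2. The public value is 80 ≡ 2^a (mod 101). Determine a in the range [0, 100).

Baby-step giant-step with m = ceil(sqrt(100)) = 10.
Baby table (2^j mod 101 for j=0..9):
  0:1  1:2  2:4  3:8  4:16  5:32  6:64  7:27
  8:54  9:7
Giant step factor: 2^(-10) ≡ 65 (mod 101).
Scan 80·65^i mod 101 for i = 0, 1, …:
  i=0: 80   i=1: 49   i=2: 54
Match at i=2, j=8: a = 2·10 + 8 = 28.

28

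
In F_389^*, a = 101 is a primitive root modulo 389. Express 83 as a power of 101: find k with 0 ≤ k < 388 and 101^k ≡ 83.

201

Baby-step giant-step with m = ceil(sqrt(388)) = 20.
Baby table (101^j mod 389 for j=0..19):
  0:1  1:101  2:87  3:229  4:178  5:84  6:315  7:306
  8:175  9:170  10:54  11:8  12:30  13:307  14:276  15:257
  16:283  17:186  18:114  19:233
Giant step factor: 101^(-20) ≡ 129 (mod 389).
Scan 83·129^i mod 389 for i = 0, 1, …:
  i=0: 83   i=1: 204   i=2: 253   i=3: 350
  i=4: 26   i=5: 242   i=6: 98   i=7: 194
  i=8: 130   i=9: 43   i=10: 101
Match at i=10, j=1: k = 10·20 + 1 = 201.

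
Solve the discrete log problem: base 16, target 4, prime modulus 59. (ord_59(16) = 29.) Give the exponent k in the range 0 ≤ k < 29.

15

Successive powers of 16 modulo 59:
  16^0=1  16^1=16  16^2=20  16^3=25  16^4=46  16^5=28
  16^6=35  16^7=29  16^8=51  16^9=49  16^10=17  16^11=36
  16^12=45  16^13=12  16^14=15  16^15=4
So 16^15 ≡ 4 (mod 59), giving k = 15.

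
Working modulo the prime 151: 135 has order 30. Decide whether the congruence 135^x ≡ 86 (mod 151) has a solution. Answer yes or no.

86 ∈ ⟨135⟩ iff 86^30 ≡ 1 (mod 151), since |⟨135⟩| = 30.
86^30 mod 151 = 19.
Since 19 ≠ 1, 86 does not lie in the subgroup.

no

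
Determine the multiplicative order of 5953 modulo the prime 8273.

4136

The order of 5953 must divide p − 1 = 8272 = 2^4 · 11 · 47.
Divisors: 1, 2, 4, 8, 11, 16, 22, 44, 47, 88, 94, 176, 188, 376, 517, 752, 1034, 2068, 4136, 8272.
Check each in increasing order: 5953^1 ≡ 5953;  5953^2 ≡ 4950;  5953^4 ≡ 6147;  5953^8 ≡ 2818;  5953^11 ≡ 4023;  5953^16 ≡ 7317;  5953^22 ≡ 2541;  5953^44 ≡ 3741;  5953^47 ≡ 3635;  5953^88 ≡ 5438;  5953^94 ≡ 1244;  5953^176 ≡ 4142;  5953^188 ≡ 485;  5953^376 ≡ 3581;  5953^517 ≡ 1593;  5953^752 ≡ 411;  5953^1034 ≡ 6111;  5953^2068 ≡ 8272;  5953^4136 ≡ 1.
Smallest exponent giving 1 is 4136.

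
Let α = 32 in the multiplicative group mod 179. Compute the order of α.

178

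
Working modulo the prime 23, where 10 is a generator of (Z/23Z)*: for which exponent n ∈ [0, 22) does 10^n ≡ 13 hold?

12

Successive powers of 10 modulo 23:
  10^0=1  10^1=10  10^2=8  10^3=11  10^4=18  10^5=19
  10^6=6  10^7=14  10^8=2  10^9=20  10^10=16  10^11=22
  10^12=13
So 10^12 ≡ 13 (mod 23), giving n = 12.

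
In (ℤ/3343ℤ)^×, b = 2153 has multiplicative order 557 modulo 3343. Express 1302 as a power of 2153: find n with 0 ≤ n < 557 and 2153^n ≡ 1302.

180

Baby-step giant-step with m = ceil(sqrt(557)) = 24.
Baby table (2153^j mod 3343 for j=0..23):
  0:1  1:2153  2:2011  3:498  4:2434  5:1921  6:622  7:1966
  8:560  9:2200  10:2912  11:1411  12:2439  13:2657  14:648  15:1113
  16:2701  17:1776  18:2679  19:1212  20:1896  21:285  22:1836  23:1482
Giant step factor: 2153^(-24) ≡ 3275 (mod 3343).
Scan 1302·3275^i mod 3343 for i = 0, 1, …:
  i=0: 1302   i=1: 1725   i=2: 3048   i=3: 2
  i=4: 3207   i=5: 2562   i=6: 2963   i=7: 2439
Match at i=7, j=12: n = 7·24 + 12 = 180.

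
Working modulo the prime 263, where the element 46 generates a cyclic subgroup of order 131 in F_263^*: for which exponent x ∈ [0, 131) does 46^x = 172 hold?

Baby-step giant-step with m = ceil(sqrt(131)) = 12.
Baby table (46^j mod 263 for j=0..11):
  0:1  1:46  2:12  3:26  4:144  5:49  6:150  7:62
  8:222  9:218  10:34  11:249
Giant step factor: 46^(-12) ≡ 78 (mod 263).
Scan 172·78^i mod 263 for i = 0, 1, …:
  i=0: 172   i=1: 3   i=2: 234   i=3: 105
  i=4: 37   i=5: 256   i=6: 243   i=7: 18
  i=8: 89   i=9: 104   i=10: 222
Match at i=10, j=8: x = 10·12 + 8 = 128.

128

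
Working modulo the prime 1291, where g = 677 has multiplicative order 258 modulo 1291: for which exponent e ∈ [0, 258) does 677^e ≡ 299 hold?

9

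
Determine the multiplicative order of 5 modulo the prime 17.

16

The order of 5 must divide p − 1 = 16 = 2^4.
Divisors: 1, 2, 4, 8, 16.
Check each in increasing order: 5^1 ≡ 5;  5^2 ≡ 8;  5^4 ≡ 13;  5^8 ≡ 16;  5^16 ≡ 1.
Smallest exponent giving 1 is 16.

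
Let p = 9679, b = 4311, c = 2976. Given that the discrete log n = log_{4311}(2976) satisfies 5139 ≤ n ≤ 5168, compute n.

Compute 4311^5139 mod 9679 = 1139, then multiply by 4311 repeatedly:
  4311^5139=1139  4311^5140=2976
Found 2976 at exponent 5140.

5140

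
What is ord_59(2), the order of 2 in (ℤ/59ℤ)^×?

The order of 2 must divide p − 1 = 58 = 2 · 29.
Divisors: 1, 2, 29, 58.
Check each in increasing order: 2^1 ≡ 2;  2^2 ≡ 4;  2^29 ≡ 58;  2^58 ≡ 1.
Smallest exponent giving 1 is 58.

58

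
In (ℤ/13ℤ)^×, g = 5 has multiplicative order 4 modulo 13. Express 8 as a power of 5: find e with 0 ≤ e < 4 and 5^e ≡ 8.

Successive powers of 5 modulo 13:
  5^0=1  5^1=5  5^2=12  5^3=8
So 5^3 ≡ 8 (mod 13), giving e = 3.

3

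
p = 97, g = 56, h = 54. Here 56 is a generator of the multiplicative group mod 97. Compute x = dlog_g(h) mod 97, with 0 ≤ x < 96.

4

Successive powers of 56 modulo 97:
  56^0=1  56^1=56  56^2=32  56^3=46  56^4=54
So 56^4 ≡ 54 (mod 97), giving x = 4.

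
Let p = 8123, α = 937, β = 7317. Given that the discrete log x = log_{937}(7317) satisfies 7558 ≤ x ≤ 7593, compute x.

Compute 937^7558 mod 8123 = 4613, then multiply by 937 repeatedly:
  937^7558=4613  937^7559=945  937^7560=58  937^7561=5608  937^7562=7238
  937^7563=7424  937^7564=3000  937^7565=442  937^7566=8004  937^7567=2219
  937^7568=7838  937^7569=1014  937^7570=7850  937^7571=4135  937^7572=7947
  937^7573=5671  937^7574=1285  937^7575=1841  937^7576=2941  937^7577=2020
  937^7578=81  937^7579=2790  937^7580=6747  937^7581=2245  937^7582=7831
  937^7583=2578  937^7584=3055  937^7585=3239  937^7586=5064  937^7587=1136
  937^7588=319  937^7589=6475  937^7590=7317
Found 7317 at exponent 7590.

7590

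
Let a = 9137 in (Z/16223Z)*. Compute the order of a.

8111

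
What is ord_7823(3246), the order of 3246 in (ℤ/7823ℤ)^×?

7822

The order of 3246 must divide p − 1 = 7822 = 2 · 3911.
Divisors: 1, 2, 3911, 7822.
Check each in increasing order: 3246^1 ≡ 3246;  3246^2 ≡ 6758;  3246^3911 ≡ 7822;  3246^7822 ≡ 1.
Smallest exponent giving 1 is 7822.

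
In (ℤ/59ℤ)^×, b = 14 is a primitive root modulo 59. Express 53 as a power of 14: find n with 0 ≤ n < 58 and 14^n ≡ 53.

Baby-step giant-step with m = ceil(sqrt(58)) = 8.
Baby table (14^j mod 59 for j=0..7):
  0:1  1:14  2:19  3:30  4:7  5:39  6:15  7:33
Giant step factor: 14^(-8) ≡ 53 (mod 59).
Scan 53·53^i mod 59 for i = 0, 1, …:
  i=0: 53   i=1: 36   i=2: 20   i=3: 57
  i=4: 12   i=5: 46   i=6: 19
Match at i=6, j=2: n = 6·8 + 2 = 50.

50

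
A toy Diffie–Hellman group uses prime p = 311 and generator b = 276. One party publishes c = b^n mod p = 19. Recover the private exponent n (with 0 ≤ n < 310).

157

Baby-step giant-step with m = ceil(sqrt(310)) = 18.
Baby table (276^j mod 311 for j=0..17):
  0:1  1:276  2:292  3:43  4:50  5:116  6:294  7:284
  8:12  9:202  10:83  11:205  12:289  13:148  14:107  15:298
  16:144  17:247
Giant step factor: 276^(-18) ≡ 79 (mod 311).
Scan 19·79^i mod 311 for i = 0, 1, …:
  i=0: 19   i=1: 257   i=2: 88   i=3: 110
  i=4: 293   i=5: 133   i=6: 244   i=7: 305
  i=8: 148
Match at i=8, j=13: n = 8·18 + 13 = 157.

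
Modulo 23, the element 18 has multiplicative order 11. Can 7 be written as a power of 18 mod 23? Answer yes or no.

no

7 ∈ ⟨18⟩ iff 7^11 ≡ 1 (mod 23), since |⟨18⟩| = 11.
7^11 mod 23 = 22.
Since 22 ≠ 1, 7 does not lie in the subgroup.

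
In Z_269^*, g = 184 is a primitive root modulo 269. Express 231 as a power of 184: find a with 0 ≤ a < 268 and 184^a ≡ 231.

Successive powers of 184 modulo 269:
  184^0=1  184^1=184  184^2=231
So 184^2 ≡ 231 (mod 269), giving a = 2.

2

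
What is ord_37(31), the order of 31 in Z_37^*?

4

The order of 31 must divide p − 1 = 36 = 2^2 · 3^2.
Divisors: 1, 2, 3, 4, 6, 9, 12, 18, 36.
Check each in increasing order: 31^1 ≡ 31;  31^2 ≡ 36;  31^3 ≡ 6;  31^4 ≡ 1.
Smallest exponent giving 1 is 4.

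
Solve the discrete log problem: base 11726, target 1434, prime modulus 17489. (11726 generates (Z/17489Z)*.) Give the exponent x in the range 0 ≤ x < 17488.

Baby-step giant-step with m = ceil(sqrt(17488)) = 133.
Baby table (11726^j mod 17489 for j=0..132):
  0:1  1:11726  2:558  3:2222  4:14051  5:15646  6:5386  7:3457
  8:14769  9:5216  10:3783  11:7354  12:12234  13:11106  14:5862  15:6042
  16:553  17:13548  18:11261  19:4536  20:5087  21:12672  22:5328  23:5420
  24:17383  25:16252  26:10808  27:9314  28:14648  29:2979  30:6221  31:827
  32:8496  33:6752  34:1249  35:7481  36:14871  37:12016  38:8232  39:6641
  40:11338  41:15499  42:13075  43:8876  44:2937  45:3421  46:12369  47:2617
  48:11236  49:8699  50:8626  51:9589  52:3833  53:16517  54:5156  55:17272
  56:8852  57:1337  58:7518  59:11508  60:15173  61:3001  62:1858  63:13103
  64:4913  65:1072  66:13170  67:3550  68:3480  69:4643  70:561  71:2422
  72:15725  73:4823  74:12561  75:15417  76:13438  77:15587  78:13112  79:5513
  80:6094  81:15679  82:7586  83:4382  84:650  85:14185  86:12920  87:10202
  88:3892  89:8791  90:3100  91:8458  92:15878  93:15023  94:10490  95:5603
  96:12094  97:13432  98:15187  99:9764  100:9670  101:9233  102:9248  103:10248
  104:1129  105:16970  106:378  107:7711  108:1056  109:444  110:12111  111:2906
  112:7184  113:12560  114:3691  115:12880  116:13365  117:16550  118:7356  119:708
  120:12222  121:10306  122:16655  123:14356  124:6831  125:686  126:16585  127:15519
  128:2749  129:2547  130:12399  131:4617  132:10487
Giant step factor: 11726^(-133) ≡ 10753 (mod 17489).
Scan 1434·10753^i mod 17489 for i = 0, 1, …:
  i=0: 1434   i=1: 11993   i=2: 14332   i=3: 16417
  i=4: 15524   i=5: 14556   i=6: 11607   i=7: 8567
  i=8: 6388   i=9: 10861     …   i=68: 8586
  i=69: 827
Match at i=69, j=31: x = 69·133 + 31 = 9208.

9208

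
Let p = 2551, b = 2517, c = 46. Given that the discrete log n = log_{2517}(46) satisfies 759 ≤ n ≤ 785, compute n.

Compute 2517^759 mod 2551 = 1525, then multiply by 2517 repeatedly:
  2517^759=1525  2517^760=1721  2517^761=159  2517^762=2247  2517^763=132
  2517^764=614  2517^765=2083  2517^766=606  2517^767=2355  2517^768=1562
  2517^769=463  2517^770=2115  2517^771=2069  2517^772=1082  2517^773=1477
  2517^774=802  2517^775=793  2517^776=1099  2517^777=899  2517^778=46
Found 46 at exponent 778.

778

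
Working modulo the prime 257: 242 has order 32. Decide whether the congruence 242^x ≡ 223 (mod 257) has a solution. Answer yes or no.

yes

223 ∈ ⟨242⟩ iff 223^32 ≡ 1 (mod 257), since |⟨242⟩| = 32.
223^32 mod 257 = 1.
Since 1 = 1, 223 lies in the subgroup.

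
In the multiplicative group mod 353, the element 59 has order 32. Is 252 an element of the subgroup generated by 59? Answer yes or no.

yes

252 ∈ ⟨59⟩ iff 252^32 ≡ 1 (mod 353), since |⟨59⟩| = 32.
252^32 mod 353 = 1.
Since 1 = 1, 252 lies in the subgroup.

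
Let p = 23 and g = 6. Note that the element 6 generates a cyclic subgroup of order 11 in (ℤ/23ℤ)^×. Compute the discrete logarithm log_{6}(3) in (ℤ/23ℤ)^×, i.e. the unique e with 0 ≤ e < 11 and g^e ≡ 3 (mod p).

7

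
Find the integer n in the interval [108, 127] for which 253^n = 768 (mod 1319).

114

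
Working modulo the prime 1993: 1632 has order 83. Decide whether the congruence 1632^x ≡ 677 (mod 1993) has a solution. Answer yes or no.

yes

677 ∈ ⟨1632⟩ iff 677^83 ≡ 1 (mod 1993), since |⟨1632⟩| = 83.
677^83 mod 1993 = 1.
Since 1 = 1, 677 lies in the subgroup.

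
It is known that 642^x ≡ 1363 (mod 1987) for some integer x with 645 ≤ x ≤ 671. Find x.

651

Compute 642^645 mod 1987 = 157, then multiply by 642 repeatedly:
  642^645=157  642^646=1444  642^647=1106  642^648=693  642^649=1805
  642^650=389  642^651=1363
Found 1363 at exponent 651.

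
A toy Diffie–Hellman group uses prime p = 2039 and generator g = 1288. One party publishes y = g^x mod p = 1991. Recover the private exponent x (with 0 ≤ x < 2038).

1901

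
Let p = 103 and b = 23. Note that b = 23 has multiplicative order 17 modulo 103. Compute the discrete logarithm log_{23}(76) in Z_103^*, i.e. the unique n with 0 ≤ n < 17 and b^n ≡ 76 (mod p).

Successive powers of 23 modulo 103:
  23^0=1  23^1=23  23^2=14  23^3=13  23^4=93  23^5=79
  23^6=66  23^7=76
So 23^7 ≡ 76 (mod 103), giving n = 7.

7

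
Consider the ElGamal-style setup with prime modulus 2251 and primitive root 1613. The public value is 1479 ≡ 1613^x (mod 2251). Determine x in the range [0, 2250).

2157

Baby-step giant-step with m = ceil(sqrt(2250)) = 48.
Baby table (1613^j mod 2251 for j=0..47):
  0:1  1:1613  2:1864  3:1547  4:1203  5:77  6:396  7:1715
  8:2067  9:340  10:1427  11:1229  12:1497  13:1589  14:1419  15:1831
  16:91  17:468  18:799  19:1215  20:1425  21:254  22:20  23:746
  24:1264  25:1677  26:1550  27:1540  28:1167  29:535  30:822  31:47
  32:1528  33:2070  34:677  35:266  36:1368  37:604  38:1820  39:356
  40:223  41:1790  42:1488  43:578  44:400  45:1414  46:519  47:2026
Giant step factor: 1613^(-48) ≡ 127 (mod 2251).
Scan 1479·127^i mod 2251 for i = 0, 1, …:
  i=0: 1479   i=1: 1000   i=2: 944   i=3: 585
  i=4: 12   i=5: 1524   i=6: 2213   i=7: 1927
  i=8: 1621   i=9: 1026     …   i=43: 277
  i=44: 1414
Match at i=44, j=45: x = 44·48 + 45 = 2157.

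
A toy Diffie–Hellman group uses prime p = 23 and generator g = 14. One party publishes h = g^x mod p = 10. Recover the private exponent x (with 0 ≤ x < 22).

19

Successive powers of 14 modulo 23:
  14^0=1  14^1=14  14^2=12  14^3=7  14^4=6  14^5=15
  14^6=3  14^7=19  14^8=13  14^9=21  14^10=18  14^11=22
  14^12=9  14^13=11  14^14=16  14^15=17  14^16=8  14^17=20
  14^18=4  14^19=10
So 14^19 ≡ 10 (mod 23), giving x = 19.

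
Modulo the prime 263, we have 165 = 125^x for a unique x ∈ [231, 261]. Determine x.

Compute 125^231 mod 263 = 60, then multiply by 125 repeatedly:
  125^231=60  125^232=136  125^233=168  125^234=223  125^235=260
  125^236=151  125^237=202  125^238=2  125^239=250  125^240=216
  125^241=174  125^242=184  125^243=119  125^244=147  125^245=228
  125^246=96  125^247=165
Found 165 at exponent 247.

247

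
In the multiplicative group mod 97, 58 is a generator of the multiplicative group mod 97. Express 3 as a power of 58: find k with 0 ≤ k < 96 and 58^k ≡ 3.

26

Successive powers of 58 modulo 97:
  58^0=1  58^1=58  58^2=66  58^3=45  58^4=88  58^5=60
  58^6=85  58^7=80  58^8=81  58^9=42  58^10=11  58^11=56
  58^12=47  58^13=10  58^14=95  58^15=78  58^16=62  58^17=7
  58^18=18  58^19=74  58^20=24  58^21=34  58^22=32  58^23=13
  58^24=75  58^25=82  58^26=3
So 58^26 ≡ 3 (mod 97), giving k = 26.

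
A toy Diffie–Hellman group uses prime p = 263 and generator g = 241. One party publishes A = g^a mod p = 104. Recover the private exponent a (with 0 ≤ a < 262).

252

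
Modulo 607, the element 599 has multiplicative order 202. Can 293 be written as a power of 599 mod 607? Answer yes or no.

293 ∈ ⟨599⟩ iff 293^202 ≡ 1 (mod 607), since |⟨599⟩| = 202.
293^202 mod 607 = 396.
Since 396 ≠ 1, 293 does not lie in the subgroup.

no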